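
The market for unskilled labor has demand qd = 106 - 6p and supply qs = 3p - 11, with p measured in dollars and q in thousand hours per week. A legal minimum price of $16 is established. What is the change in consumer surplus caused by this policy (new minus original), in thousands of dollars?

-57

Equilibrium: 106 - 6p = 3p - 11, so 117 = 9p and p* = 13, q* = 28.
Because the floor (16) lies above the market-clearing price, it is binding.
At p = 16: qd = 106 - 6·16 = 10 and qs = 3·16 - 11 = 37.
Consumer surplus without the control is ½ · (53/3 - 13) · 28 = 196/3.
With the floor, consumers buy 10 units at 16, so CS = ½ · (53/3 - 16) · 10 = 25/3.
Change in consumer surplus = 25/3 - 196/3 = -57.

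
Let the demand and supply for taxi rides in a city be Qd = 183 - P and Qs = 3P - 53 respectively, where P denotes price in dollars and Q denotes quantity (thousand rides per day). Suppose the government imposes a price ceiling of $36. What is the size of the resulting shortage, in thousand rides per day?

92

Setting quantity demanded equal to quantity supplied, 183 - P = 3P - 53, gives P* = 59 and Q* = 124.
Because the ceiling (36) lies below the market-clearing price, it is binding.
At P = 36: Qd = 183 - 36 = 147 and Qs = 3·36 - 53 = 55.
Shortage = Qd - Qs = 147 - 55 = 92.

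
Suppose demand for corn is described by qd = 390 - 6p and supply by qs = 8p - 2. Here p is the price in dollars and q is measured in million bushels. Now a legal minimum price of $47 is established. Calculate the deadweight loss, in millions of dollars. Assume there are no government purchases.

1895.25

In a free market, 390 - 6p = 8p - 2 gives the equilibrium p* = 28, q* = 222.
The floor of 47 is above the equilibrium price 28, so it binds.
At p = 47: qd = 390 - 6·47 = 108 and qs = 8·47 - 2 = 374.
Quantity traded falls to 108. At q = 108 the demand price is (390 - 108)/6 = 47 and the supply price is (2 + 108)/8 = 13.75.
Deadweight loss = ½ · (47 - 13.75) · (222 - 108) = ½ · 33.25 · 114 = 1895.25.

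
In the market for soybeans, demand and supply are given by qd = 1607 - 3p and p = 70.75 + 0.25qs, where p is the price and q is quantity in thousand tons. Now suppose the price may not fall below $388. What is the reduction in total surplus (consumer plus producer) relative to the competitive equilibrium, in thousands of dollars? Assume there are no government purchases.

36550.5

Rearranging supply gives qs = 4p - 283. In a free market, 1607 - 3p = 4p - 283 gives the equilibrium p* = 270, q* = 797.
Because the floor (388) lies above the market-clearing price, it is binding.
At p = 388: qd = 1607 - 3·388 = 443 and qs = 4·388 - 283 = 1269.
Quantity traded falls to 443. At q = 443 the demand price is (1607 - 443)/3 = 388 and the supply price is (283 + 443)/4 = 181.5.
Deadweight loss = ½ · (388 - 181.5) · (797 - 443) = ½ · 206.5 · 354 = 36550.5.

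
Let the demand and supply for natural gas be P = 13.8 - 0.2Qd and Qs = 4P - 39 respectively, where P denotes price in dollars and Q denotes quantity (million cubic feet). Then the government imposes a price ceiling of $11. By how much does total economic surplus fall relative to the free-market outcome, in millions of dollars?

Rearranging demand gives Qd = 69 - 5P. Setting quantity demanded equal to quantity supplied, 69 - 5P = 4P - 39, gives P* = 12 and Q* = 9.
Because the ceiling (11) lies below the market-clearing price, it is binding.
At P = 11: Qd = 69 - 5·11 = 14 and Qs = 4·11 - 39 = 5.
Quantity traded falls to 5. At Q = 5 the demand price is (69 - 5)/5 = 12.8 and the supply price is (39 + 5)/4 = 11.
Deadweight loss = ½ · (12.8 - 11) · (9 - 5) = ½ · 1.8 · 4 = 3.6.

3.6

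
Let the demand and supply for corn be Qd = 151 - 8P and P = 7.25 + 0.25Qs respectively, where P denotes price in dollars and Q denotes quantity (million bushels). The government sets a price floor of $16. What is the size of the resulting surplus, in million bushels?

Rearranging supply gives Qs = 4P - 29. Setting quantity demanded equal to quantity supplied, 151 - 8P = 4P - 29, gives P* = 15 and Q* = 31.
Because the floor (16) lies above the market-clearing price, it is binding.
At P = 16: Qd = 151 - 8·16 = 23 and Qs = 4·16 - 29 = 35.
Surplus = Qs - Qd = 35 - 23 = 12.

12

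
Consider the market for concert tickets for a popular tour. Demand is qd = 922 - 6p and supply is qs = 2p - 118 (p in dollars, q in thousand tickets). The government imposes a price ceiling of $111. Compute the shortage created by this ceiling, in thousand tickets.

152

Setting quantity demanded equal to quantity supplied, 922 - 6p = 2p - 118, gives p* = 130 and q* = 142.
Because the ceiling (111) lies below the market-clearing price, it is binding.
At p = 111: qd = 922 - 6·111 = 256 and qs = 2·111 - 118 = 104.
Shortage = qd - qs = 256 - 104 = 152.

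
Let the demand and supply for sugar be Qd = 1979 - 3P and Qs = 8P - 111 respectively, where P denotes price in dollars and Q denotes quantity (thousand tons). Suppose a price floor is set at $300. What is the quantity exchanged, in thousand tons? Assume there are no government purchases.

1079

Without the control the market clears where 1979 - 3P = 8P - 111, i.e. P* = 190 and Q* = 1409.
Since 300 > 190, the floor is binding.
At P = 300: Qd = 1979 - 3·300 = 1079 and Qs = 8·300 - 111 = 2289.
The quantity actually transacted is the short side, demand: 1079.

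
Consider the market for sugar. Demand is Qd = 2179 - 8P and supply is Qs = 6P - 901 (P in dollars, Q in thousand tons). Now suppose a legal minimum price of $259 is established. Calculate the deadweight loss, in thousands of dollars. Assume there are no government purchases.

14196

In a free market, 2179 - 8P = 6P - 901 gives the equilibrium P* = 220, Q* = 419.
Since 259 > 220, the floor is binding.
At P = 259: Qd = 2179 - 8·259 = 107 and Qs = 6·259 - 901 = 653.
Quantity traded falls to 107. At Q = 107 the demand price is (2179 - 107)/8 = 259 and the supply price is (901 + 107)/6 = 168.
Deadweight loss = ½ · (259 - 168) · (419 - 107) = ½ · 91 · 312 = 14196.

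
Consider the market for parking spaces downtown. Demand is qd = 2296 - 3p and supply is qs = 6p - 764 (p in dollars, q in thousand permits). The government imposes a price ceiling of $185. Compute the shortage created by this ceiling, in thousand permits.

In a free market, 2296 - 3p = 6p - 764 gives the equilibrium p* = 340, q* = 1276.
Because the ceiling (185) lies below the market-clearing price, it is binding.
At p = 185: qd = 2296 - 3·185 = 1741 and qs = 6·185 - 764 = 346.
Shortage = qd - qs = 1741 - 346 = 1395.

1395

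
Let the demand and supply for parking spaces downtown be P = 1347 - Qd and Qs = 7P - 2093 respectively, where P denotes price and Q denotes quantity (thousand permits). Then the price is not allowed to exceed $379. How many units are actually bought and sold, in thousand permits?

560

Rearranging demand gives Qd = 1347 - P. In a free market, 1347 - P = 7P - 2093 gives the equilibrium P* = 430, Q* = 917.
Because the ceiling (379) lies below the market-clearing price, it is binding.
At P = 379: Qd = 1347 - 379 = 968 and Qs = 7·379 - 2093 = 560.
The quantity actually transacted is the short side, supply: 560.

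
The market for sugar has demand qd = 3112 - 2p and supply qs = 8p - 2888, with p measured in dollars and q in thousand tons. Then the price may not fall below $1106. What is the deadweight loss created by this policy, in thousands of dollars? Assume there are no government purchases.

320045

Setting quantity demanded equal to quantity supplied, 3112 - 2p = 8p - 2888, gives p* = 600 and q* = 1912.
Since 1106 > 600, the floor is binding.
At p = 1106: qd = 3112 - 2·1106 = 900 and qs = 8·1106 - 2888 = 5960.
Quantity traded falls to 900. At q = 900 the demand price is (3112 - 900)/2 = 1106 and the supply price is (2888 + 900)/8 = 473.5.
Deadweight loss = ½ · (1106 - 473.5) · (1912 - 900) = ½ · 632.5 · 1012 = 320045.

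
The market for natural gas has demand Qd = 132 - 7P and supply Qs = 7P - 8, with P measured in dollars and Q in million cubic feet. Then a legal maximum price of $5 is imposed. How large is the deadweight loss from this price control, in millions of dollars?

In a free market, 132 - 7P = 7P - 8 gives the equilibrium P* = 10, Q* = 62.
Since 5 < 10, the ceiling is binding.
At P = 5: Qd = 132 - 7·5 = 97 and Qs = 7·5 - 8 = 27.
Quantity traded falls to 27. At Q = 27 the demand price is (132 - 27)/7 = 15 and the supply price is (8 + 27)/7 = 5.
Deadweight loss = ½ · (15 - 5) · (62 - 27) = ½ · 10 · 35 = 175.

175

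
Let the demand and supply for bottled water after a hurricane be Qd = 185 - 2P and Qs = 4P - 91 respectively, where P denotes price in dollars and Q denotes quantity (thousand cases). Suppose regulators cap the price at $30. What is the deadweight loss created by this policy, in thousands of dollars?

Equilibrium: 185 - 2P = 4P - 91, so 276 = 6P and P* = 46, Q* = 93.
Because the ceiling (30) lies below the market-clearing price, it is binding.
At P = 30: Qd = 185 - 2·30 = 125 and Qs = 4·30 - 91 = 29.
Quantity traded falls to 29. At Q = 29 the demand price is (185 - 29)/2 = 78 and the supply price is (91 + 29)/4 = 30.
Deadweight loss = ½ · (78 - 30) · (93 - 29) = ½ · 48 · 64 = 1536.

1536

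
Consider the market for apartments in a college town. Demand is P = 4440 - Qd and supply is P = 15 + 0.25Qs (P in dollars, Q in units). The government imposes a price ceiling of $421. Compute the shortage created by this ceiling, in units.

2395

Rearranging demand gives Qd = 4440 - P; rearranging supply gives Qs = 4P - 60. Without the control the market clears where 4440 - P = 4P - 60, i.e. P* = 900 and Q* = 3540.
Because the ceiling (421) lies below the market-clearing price, it is binding.
At P = 421: Qd = 4440 - 421 = 4019 and Qs = 4·421 - 60 = 1624.
Shortage = Qd - Qs = 4019 - 1624 = 2395.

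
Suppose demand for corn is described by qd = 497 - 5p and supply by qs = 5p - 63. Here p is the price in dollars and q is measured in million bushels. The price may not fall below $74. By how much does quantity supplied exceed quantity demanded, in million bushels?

180

Without the control the market clears where 497 - 5p = 5p - 63, i.e. p* = 56 and q* = 217.
Since 74 > 56, the floor is binding.
At p = 74: qd = 497 - 5·74 = 127 and qs = 5·74 - 63 = 307.
Surplus = qs - qd = 307 - 127 = 180.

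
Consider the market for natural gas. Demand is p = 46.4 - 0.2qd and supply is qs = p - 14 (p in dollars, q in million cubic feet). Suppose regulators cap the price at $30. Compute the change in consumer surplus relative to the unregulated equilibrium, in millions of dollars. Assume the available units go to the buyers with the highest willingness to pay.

Rearranging demand gives qd = 232 - 5p. Equilibrium: 232 - 5p = p - 14, so 246 = 6p and p* = 41, q* = 27.
Because the ceiling (30) lies below the market-clearing price, it is binding.
At p = 30: qd = 232 - 5·30 = 82 and qs = 30 - 14 = 16.
Consumer surplus without the control is ½ · (46.4 - 41) · 27 = 72.9.
With the ceiling, 16 units are sold at 30 (assume they go to the highest-value buyers). The demand price at q = 16 is 43.2, so CS = ½ · [(46.4 - 30) + (43.2 - 30)] · 16 = 236.8.
Change in consumer surplus = 236.8 - 72.9 = 163.9.

163.9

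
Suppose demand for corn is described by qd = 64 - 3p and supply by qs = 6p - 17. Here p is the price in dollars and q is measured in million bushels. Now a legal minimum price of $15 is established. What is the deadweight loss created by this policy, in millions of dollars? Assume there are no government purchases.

81

In a free market, 64 - 3p = 6p - 17 gives the equilibrium p* = 9, q* = 37.
Because the floor (15) lies above the market-clearing price, it is binding.
At p = 15: qd = 64 - 3·15 = 19 and qs = 6·15 - 17 = 73.
Quantity traded falls to 19. At q = 19 the demand price is (64 - 19)/3 = 15 and the supply price is (17 + 19)/6 = 6.
Deadweight loss = ½ · (15 - 6) · (37 - 19) = ½ · 9 · 18 = 81.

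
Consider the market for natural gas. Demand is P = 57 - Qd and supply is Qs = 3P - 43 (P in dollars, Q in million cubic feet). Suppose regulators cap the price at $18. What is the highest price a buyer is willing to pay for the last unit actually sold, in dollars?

Rearranging demand gives Qd = 57 - P. Without the control the market clears where 57 - P = 3P - 43, i.e. P* = 25 and Q* = 32.
Because the ceiling (18) lies below the market-clearing price, it is binding.
At P = 18: Qd = 57 - 18 = 39 and Qs = 3·18 - 43 = 11.
Only 11 units reach the market. On the demand curve, the marginal buyer's willingness to pay at Q = 11 is (57 - 11) = 46.

46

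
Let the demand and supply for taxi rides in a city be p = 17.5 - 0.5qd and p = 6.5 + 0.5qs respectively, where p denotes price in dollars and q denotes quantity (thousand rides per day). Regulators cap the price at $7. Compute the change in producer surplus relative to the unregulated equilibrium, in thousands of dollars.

-30

Rearranging demand gives qd = 35 - 2p; rearranging supply gives qs = 2p - 13. Equilibrium: 35 - 2p = 2p - 13, so 48 = 4p and p* = 12, q* = 11.
Because the ceiling (7) lies below the market-clearing price, it is binding.
At p = 7: qd = 35 - 2·7 = 21 and qs = 2·7 - 13 = 1.
Producer surplus without the control is ½ · (12 - 6.5) · 11 = 30.25.
With the ceiling, producers sell 1 units at 7, so PS = ½ · (7 - 6.5) · 1 = 0.25.
Change in producer surplus = 0.25 - 30.25 = -30.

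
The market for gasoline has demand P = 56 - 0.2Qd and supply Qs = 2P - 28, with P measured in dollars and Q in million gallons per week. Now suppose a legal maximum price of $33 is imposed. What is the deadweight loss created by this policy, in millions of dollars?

Rearranging demand gives Qd = 280 - 5P. Setting quantity demanded equal to quantity supplied, 280 - 5P = 2P - 28, gives P* = 44 and Q* = 60.
Because the ceiling (33) lies below the market-clearing price, it is binding.
At P = 33: Qd = 280 - 5·33 = 115 and Qs = 2·33 - 28 = 38.
Quantity traded falls to 38. At Q = 38 the demand price is (280 - 38)/5 = 48.4 and the supply price is (28 + 38)/2 = 33.
Deadweight loss = ½ · (48.4 - 33) · (60 - 38) = ½ · 15.4 · 22 = 169.4.

169.4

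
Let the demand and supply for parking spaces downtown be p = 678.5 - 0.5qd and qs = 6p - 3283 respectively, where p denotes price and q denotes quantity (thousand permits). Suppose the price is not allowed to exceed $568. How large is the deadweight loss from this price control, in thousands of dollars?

Rearranging demand gives qd = 1357 - 2p. In a free market, 1357 - 2p = 6p - 3283 gives the equilibrium p* = 580, q* = 197.
The ceiling of 568 is below the equilibrium price 580, so it binds.
At p = 568: qd = 1357 - 2·568 = 221 and qs = 6·568 - 3283 = 125.
Quantity traded falls to 125. At q = 125 the demand price is (1357 - 125)/2 = 616 and the supply price is (3283 + 125)/6 = 568.
Deadweight loss = ½ · (616 - 568) · (197 - 125) = ½ · 48 · 72 = 1728.

1728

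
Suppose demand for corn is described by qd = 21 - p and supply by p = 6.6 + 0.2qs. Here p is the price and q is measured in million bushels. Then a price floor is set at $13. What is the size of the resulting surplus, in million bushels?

24

Rearranging supply gives qs = 5p - 33. Equilibrium: 21 - p = 5p - 33, so 54 = 6p and p* = 9, q* = 12.
Because the floor (13) lies above the market-clearing price, it is binding.
At p = 13: qd = 21 - 13 = 8 and qs = 5·13 - 33 = 32.
Surplus = qs - qd = 32 - 8 = 24.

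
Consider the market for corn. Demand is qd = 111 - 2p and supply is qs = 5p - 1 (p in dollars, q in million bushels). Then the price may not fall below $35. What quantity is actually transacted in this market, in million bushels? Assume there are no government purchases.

Setting quantity demanded equal to quantity supplied, 111 - 2p = 5p - 1, gives p* = 16 and q* = 79.
Since 35 > 16, the floor is binding.
At p = 35: qd = 111 - 2·35 = 41 and qs = 5·35 - 1 = 174.
The quantity actually transacted is the short side, demand: 41.

41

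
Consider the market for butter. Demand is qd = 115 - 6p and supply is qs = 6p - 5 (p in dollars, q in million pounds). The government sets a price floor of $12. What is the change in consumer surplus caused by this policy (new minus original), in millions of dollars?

-98

Equilibrium: 115 - 6p = 6p - 5, so 120 = 12p and p* = 10, q* = 55.
Since 12 > 10, the floor is binding.
At p = 12: qd = 115 - 6·12 = 43 and qs = 6·12 - 5 = 67.
Consumer surplus without the control is ½ · (115/6 - 10) · 55 = 3025/12.
With the floor, consumers buy 43 units at 12, so CS = ½ · (115/6 - 12) · 43 = 1849/12.
Change in consumer surplus = 1849/12 - 3025/12 = -98.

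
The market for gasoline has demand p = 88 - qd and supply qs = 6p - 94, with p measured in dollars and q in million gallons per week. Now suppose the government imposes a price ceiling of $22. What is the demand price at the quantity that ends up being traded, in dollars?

50

Rearranging demand gives qd = 88 - p. Equilibrium: 88 - p = 6p - 94, so 182 = 7p and p* = 26, q* = 62.
Because the ceiling (22) lies below the market-clearing price, it is binding.
At p = 22: qd = 88 - 22 = 66 and qs = 6·22 - 94 = 38.
Only 38 units reach the market. On the demand curve, the marginal buyer's willingness to pay at q = 38 is (88 - 38) = 50.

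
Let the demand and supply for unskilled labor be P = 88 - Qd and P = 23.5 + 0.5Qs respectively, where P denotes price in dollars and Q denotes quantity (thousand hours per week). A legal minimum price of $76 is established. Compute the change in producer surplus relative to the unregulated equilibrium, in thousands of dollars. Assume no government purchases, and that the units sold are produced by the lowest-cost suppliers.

Rearranging demand gives Qd = 88 - P; rearranging supply gives Qs = 2P - 47. Setting quantity demanded equal to quantity supplied, 88 - P = 2P - 47, gives P* = 45 and Q* = 43.
The floor of 76 is above the equilibrium price 45, so it binds.
At P = 76: Qd = 88 - 76 = 12 and Qs = 2·76 - 47 = 105.
Producer surplus without the control is ½ · (45 - 23.5) · 43 = 462.25.
With the floor, 12 units are sold at 76. The supply price at Q = 12 is 29.5, so PS = ½ · [(76 - 23.5) + (76 - 29.5)] · 12 = 594.
Change in producer surplus = 594 - 462.25 = 131.75.

131.75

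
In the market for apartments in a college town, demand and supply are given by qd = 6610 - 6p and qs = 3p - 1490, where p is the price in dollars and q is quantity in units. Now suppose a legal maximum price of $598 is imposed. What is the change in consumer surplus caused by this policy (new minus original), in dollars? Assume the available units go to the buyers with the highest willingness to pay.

23405

Setting quantity demanded equal to quantity supplied, 6610 - 6p = 3p - 1490, gives p* = 900 and q* = 1210.
Because the ceiling (598) lies below the market-clearing price, it is binding.
At p = 598: qd = 6610 - 6·598 = 3022 and qs = 3·598 - 1490 = 304.
Consumer surplus without the control is ½ · (3305/3 - 900) · 1210 = 366025/3.
With the ceiling, 304 units are sold at 598 (assume they go to the highest-value buyers). The demand price at q = 304 is 1051, so CS = ½ · [(3305/3 - 598) + (1051 - 598)] · 304 = 436240/3.
Change in consumer surplus = 436240/3 - 366025/3 = 23405.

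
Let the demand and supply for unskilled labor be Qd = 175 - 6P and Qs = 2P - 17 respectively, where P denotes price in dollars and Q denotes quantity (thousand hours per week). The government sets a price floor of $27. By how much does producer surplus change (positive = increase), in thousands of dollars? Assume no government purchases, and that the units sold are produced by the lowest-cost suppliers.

-42

Equilibrium: 175 - 6P = 2P - 17, so 192 = 8P and P* = 24, Q* = 31.
Because the floor (27) lies above the market-clearing price, it is binding.
At P = 27: Qd = 175 - 6·27 = 13 and Qs = 2·27 - 17 = 37.
Producer surplus without the control is ½ · (24 - 8.5) · 31 = 240.25.
With the floor, 13 units are sold at 27. The supply price at Q = 13 is 15, so PS = ½ · [(27 - 8.5) + (27 - 15)] · 13 = 198.25.
Change in producer surplus = 198.25 - 240.25 = -42.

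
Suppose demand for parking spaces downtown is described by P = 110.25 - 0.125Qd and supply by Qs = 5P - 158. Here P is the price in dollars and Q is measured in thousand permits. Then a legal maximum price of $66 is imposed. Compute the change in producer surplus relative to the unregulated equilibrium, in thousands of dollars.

-2898

Rearranging demand gives Qd = 882 - 8P. Without the control the market clears where 882 - 8P = 5P - 158, i.e. P* = 80 and Q* = 242.
The ceiling of 66 is below the equilibrium price 80, so it binds.
At P = 66: Qd = 882 - 8·66 = 354 and Qs = 5·66 - 158 = 172.
Producer surplus without the control is ½ · (80 - 31.6) · 242 = 5856.4.
With the ceiling, producers sell 172 units at 66, so PS = ½ · (66 - 31.6) · 172 = 2958.4.
Change in producer surplus = 2958.4 - 5856.4 = -2898.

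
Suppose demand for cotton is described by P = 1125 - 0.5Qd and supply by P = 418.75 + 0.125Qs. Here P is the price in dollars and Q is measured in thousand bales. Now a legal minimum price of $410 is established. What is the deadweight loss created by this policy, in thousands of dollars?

0

Rearranging demand gives Qd = 2250 - 2P; rearranging supply gives Qs = 8P - 3350. In a free market, 2250 - 2P = 8P - 3350 gives the equilibrium P* = 560, Q* = 1130.
The floor of 410 is below the equilibrium price 560, so it is not binding; the market clears at P* = 560, Q* = 1130.
Since the control does not bind, no trades are prevented and deadweight loss is zero.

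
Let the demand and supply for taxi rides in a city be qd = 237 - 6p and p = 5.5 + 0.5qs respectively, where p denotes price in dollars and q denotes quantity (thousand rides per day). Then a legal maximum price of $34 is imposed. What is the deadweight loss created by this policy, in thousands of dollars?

Rearranging supply gives qs = 2p - 11. Setting quantity demanded equal to quantity supplied, 237 - 6p = 2p - 11, gives p* = 31 and q* = 51.
The ceiling of 34 is above the equilibrium price 31, so it is not binding; the market clears at p* = 31, q* = 51.
Since the control does not bind, no trades are prevented and deadweight loss is zero.

0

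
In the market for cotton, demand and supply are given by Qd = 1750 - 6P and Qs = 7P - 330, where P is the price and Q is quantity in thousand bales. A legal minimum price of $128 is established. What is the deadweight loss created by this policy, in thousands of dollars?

0

In a free market, 1750 - 6P = 7P - 330 gives the equilibrium P* = 160, Q* = 790.
The floor of 128 is below the equilibrium price 160, so it is not binding; the market clears at P* = 160, Q* = 790.
Since the control does not bind, no trades are prevented and deadweight loss is zero.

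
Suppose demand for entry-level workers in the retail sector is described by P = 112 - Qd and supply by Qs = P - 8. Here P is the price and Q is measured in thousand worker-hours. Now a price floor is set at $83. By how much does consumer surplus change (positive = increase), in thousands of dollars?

Rearranging demand gives Qd = 112 - P. Without the control the market clears where 112 - P = P - 8, i.e. P* = 60 and Q* = 52.
The floor of 83 is above the equilibrium price 60, so it binds.
At P = 83: Qd = 112 - 83 = 29 and Qs = 83 - 8 = 75.
Consumer surplus without the control is ½ · (112 - 60) · 52 = 1352.
With the floor, consumers buy 29 units at 83, so CS = ½ · (112 - 83) · 29 = 420.5.
Change in consumer surplus = 420.5 - 1352 = -931.5.

-931.5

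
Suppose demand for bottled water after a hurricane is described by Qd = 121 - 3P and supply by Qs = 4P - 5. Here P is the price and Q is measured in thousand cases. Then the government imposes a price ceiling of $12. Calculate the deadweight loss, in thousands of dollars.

168

Equilibrium: 121 - 3P = 4P - 5, so 126 = 7P and P* = 18, Q* = 67.
Because the ceiling (12) lies below the market-clearing price, it is binding.
At P = 12: Qd = 121 - 3·12 = 85 and Qs = 4·12 - 5 = 43.
Quantity traded falls to 43. At Q = 43 the demand price is (121 - 43)/3 = 26 and the supply price is (5 + 43)/4 = 12.
Deadweight loss = ½ · (26 - 12) · (67 - 43) = ½ · 14 · 24 = 168.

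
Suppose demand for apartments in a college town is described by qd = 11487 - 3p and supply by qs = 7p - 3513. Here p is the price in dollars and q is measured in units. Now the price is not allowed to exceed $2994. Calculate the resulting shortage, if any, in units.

In a free market, 11487 - 3p = 7p - 3513 gives the equilibrium p* = 1500, q* = 6987.
The ceiling of 2994 is above the equilibrium price 1500, so it is not binding; the market clears at p* = 1500, q* = 6987.
Since the control does not bind, there is no shortage.

0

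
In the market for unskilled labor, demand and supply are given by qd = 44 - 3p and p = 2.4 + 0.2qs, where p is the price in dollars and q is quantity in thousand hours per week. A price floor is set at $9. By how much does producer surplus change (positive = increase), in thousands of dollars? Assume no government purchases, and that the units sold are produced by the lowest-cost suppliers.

30.4

Rearranging supply gives qs = 5p - 12. Equilibrium: 44 - 3p = 5p - 12, so 56 = 8p and p* = 7, q* = 23.
Because the floor (9) lies above the market-clearing price, it is binding.
At p = 9: qd = 44 - 3·9 = 17 and qs = 5·9 - 12 = 33.
Producer surplus without the control is ½ · (7 - 2.4) · 23 = 52.9.
With the floor, 17 units are sold at 9. The supply price at q = 17 is 5.8, so PS = ½ · [(9 - 2.4) + (9 - 5.8)] · 17 = 83.3.
Change in producer surplus = 83.3 - 52.9 = 30.4.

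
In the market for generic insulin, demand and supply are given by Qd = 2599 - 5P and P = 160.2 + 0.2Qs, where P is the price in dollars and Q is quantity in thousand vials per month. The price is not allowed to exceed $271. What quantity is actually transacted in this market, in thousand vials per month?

Rearranging supply gives Qs = 5P - 801. In a free market, 2599 - 5P = 5P - 801 gives the equilibrium P* = 340, Q* = 899.
Since 271 < 340, the ceiling is binding.
At P = 271: Qd = 2599 - 5·271 = 1244 and Qs = 5·271 - 801 = 554.
The quantity actually transacted is the short side, supply: 554.

554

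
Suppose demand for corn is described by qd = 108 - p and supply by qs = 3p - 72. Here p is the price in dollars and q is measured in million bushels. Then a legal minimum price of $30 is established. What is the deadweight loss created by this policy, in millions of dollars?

Equilibrium: 108 - p = 3p - 72, so 180 = 4p and p* = 45, q* = 63.
Since 30 is below p* = 45, the floor does not bind and the free-market outcome prevails.
Since the control does not bind, no trades are prevented and deadweight loss is zero.

0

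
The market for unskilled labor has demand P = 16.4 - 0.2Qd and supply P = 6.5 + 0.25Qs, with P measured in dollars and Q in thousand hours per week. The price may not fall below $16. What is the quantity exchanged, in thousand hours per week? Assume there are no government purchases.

Rearranging demand gives Qd = 82 - 5P; rearranging supply gives Qs = 4P - 26. In a free market, 82 - 5P = 4P - 26 gives the equilibrium P* = 12, Q* = 22.
Since 16 > 12, the floor is binding.
At P = 16: Qd = 82 - 5·16 = 2 and Qs = 4·16 - 26 = 38.
The quantity actually transacted is the short side, demand: 2.

2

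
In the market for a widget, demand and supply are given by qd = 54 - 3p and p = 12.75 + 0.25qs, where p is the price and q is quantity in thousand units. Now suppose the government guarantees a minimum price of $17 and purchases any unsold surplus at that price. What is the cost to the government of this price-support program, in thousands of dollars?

238

Rearranging supply gives qs = 4p - 51. In a free market, 54 - 3p = 4p - 51 gives the equilibrium p* = 15, q* = 9.
Because the floor (17) lies above the market-clearing price, it is binding.
At p = 17: qd = 54 - 3·17 = 3 and qs = 4·17 - 51 = 17.
Surplus = qs - qd = 14.
Government expenditure = surplus × support price = 14 × 17 = 238.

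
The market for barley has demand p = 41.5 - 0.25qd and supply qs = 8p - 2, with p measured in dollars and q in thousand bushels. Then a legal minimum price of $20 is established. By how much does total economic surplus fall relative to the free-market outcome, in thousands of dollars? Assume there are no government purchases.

Rearranging demand gives qd = 166 - 4p. Without the control the market clears where 166 - 4p = 8p - 2, i.e. p* = 14 and q* = 110.
Since 20 > 14, the floor is binding.
At p = 20: qd = 166 - 4·20 = 86 and qs = 8·20 - 2 = 158.
Quantity traded falls to 86. At q = 86 the demand price is (166 - 86)/4 = 20 and the supply price is (2 + 86)/8 = 11.
Deadweight loss = ½ · (20 - 11) · (110 - 86) = ½ · 9 · 24 = 108.

108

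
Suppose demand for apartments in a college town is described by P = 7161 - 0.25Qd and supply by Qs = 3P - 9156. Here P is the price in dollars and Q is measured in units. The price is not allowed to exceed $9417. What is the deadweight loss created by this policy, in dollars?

Rearranging demand gives Qd = 28644 - 4P. In a free market, 28644 - 4P = 3P - 9156 gives the equilibrium P* = 5400, Q* = 7044.
The ceiling of 9417 is above the equilibrium price 5400, so it is not binding; the market clears at P* = 5400, Q* = 7044.
Since the control does not bind, no trades are prevented and deadweight loss is zero.

0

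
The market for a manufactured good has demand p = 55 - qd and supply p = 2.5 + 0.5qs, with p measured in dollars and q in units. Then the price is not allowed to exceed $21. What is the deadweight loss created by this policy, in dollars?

0

Rearranging demand gives qd = 55 - p; rearranging supply gives qs = 2p - 5. Without the control the market clears where 55 - p = 2p - 5, i.e. p* = 20 and q* = 35.
The ceiling of 21 is above the equilibrium price 20, so it is not binding; the market clears at p* = 20, q* = 35.
Since the control does not bind, no trades are prevented and deadweight loss is zero.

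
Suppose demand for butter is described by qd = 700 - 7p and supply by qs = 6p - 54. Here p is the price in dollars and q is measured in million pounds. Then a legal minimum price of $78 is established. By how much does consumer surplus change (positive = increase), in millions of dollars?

In a free market, 700 - 7p = 6p - 54 gives the equilibrium p* = 58, q* = 294.
The floor of 78 is above the equilibrium price 58, so it binds.
At p = 78: qd = 700 - 7·78 = 154 and qs = 6·78 - 54 = 414.
Consumer surplus without the control is ½ · (100 - 58) · 294 = 6174.
With the floor, consumers buy 154 units at 78, so CS = ½ · (100 - 78) · 154 = 1694.
Change in consumer surplus = 1694 - 6174 = -4480.

-4480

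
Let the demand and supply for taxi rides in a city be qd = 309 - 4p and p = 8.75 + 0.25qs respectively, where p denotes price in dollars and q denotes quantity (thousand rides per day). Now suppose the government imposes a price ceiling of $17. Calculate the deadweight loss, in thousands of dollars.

Rearranging supply gives qs = 4p - 35. Without the control the market clears where 309 - 4p = 4p - 35, i.e. p* = 43 and q* = 137.
Because the ceiling (17) lies below the market-clearing price, it is binding.
At p = 17: qd = 309 - 4·17 = 241 and qs = 4·17 - 35 = 33.
Quantity traded falls to 33. At q = 33 the demand price is (309 - 33)/4 = 69 and the supply price is (35 + 33)/4 = 17.
Deadweight loss = ½ · (69 - 17) · (137 - 33) = ½ · 52 · 104 = 2704.

2704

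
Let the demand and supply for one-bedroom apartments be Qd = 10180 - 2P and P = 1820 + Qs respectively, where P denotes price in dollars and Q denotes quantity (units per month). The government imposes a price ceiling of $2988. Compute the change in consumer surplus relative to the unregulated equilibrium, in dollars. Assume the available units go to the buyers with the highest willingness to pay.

925980

Rearranging supply gives Qs = P - 1820. Without the control the market clears where 10180 - 2P = P - 1820, i.e. P* = 4000 and Q* = 2180.
The ceiling of 2988 is below the equilibrium price 4000, so it binds.
At P = 2988: Qd = 10180 - 2·2988 = 4204 and Qs = 2988 - 1820 = 1168.
Consumer surplus without the control is ½ · (5090 - 4000) · 2180 = 1188100.
With the ceiling, 1168 units are sold at 2988 (assume they go to the highest-value buyers). The demand price at Q = 1168 is 4506, so CS = ½ · [(5090 - 2988) + (4506 - 2988)] · 1168 = 2114080.
Change in consumer surplus = 2114080 - 1188100 = 925980.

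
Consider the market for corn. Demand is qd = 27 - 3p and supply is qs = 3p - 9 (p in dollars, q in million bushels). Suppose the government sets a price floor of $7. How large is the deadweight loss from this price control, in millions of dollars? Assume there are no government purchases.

Setting quantity demanded equal to quantity supplied, 27 - 3p = 3p - 9, gives p* = 6 and q* = 9.
Since 7 > 6, the floor is binding.
At p = 7: qd = 27 - 3·7 = 6 and qs = 3·7 - 9 = 12.
Quantity traded falls to 6. At q = 6 the demand price is (27 - 6)/3 = 7 and the supply price is (9 + 6)/3 = 5.
Deadweight loss = ½ · (7 - 5) · (9 - 6) = ½ · 2 · 3 = 3.

3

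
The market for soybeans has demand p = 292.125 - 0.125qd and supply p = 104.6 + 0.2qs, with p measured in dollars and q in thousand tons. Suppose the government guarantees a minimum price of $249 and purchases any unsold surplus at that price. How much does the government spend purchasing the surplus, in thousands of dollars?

Rearranging demand gives qd = 2337 - 8p; rearranging supply gives qs = 5p - 523. In a free market, 2337 - 8p = 5p - 523 gives the equilibrium p* = 220, q* = 577.
Since 249 > 220, the floor is binding.
At p = 249: qd = 2337 - 8·249 = 345 and qs = 5·249 - 523 = 722.
Surplus = qs - qd = 377.
Government expenditure = surplus × support price = 377 × 249 = 93873.

93873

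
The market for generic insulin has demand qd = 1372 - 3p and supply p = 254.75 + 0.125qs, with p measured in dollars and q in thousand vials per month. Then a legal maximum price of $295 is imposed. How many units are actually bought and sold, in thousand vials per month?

Rearranging supply gives qs = 8p - 2038. Setting quantity demanded equal to quantity supplied, 1372 - 3p = 8p - 2038, gives p* = 310 and q* = 442.
The ceiling of 295 is below the equilibrium price 310, so it binds.
At p = 295: qd = 1372 - 3·295 = 487 and qs = 8·295 - 2038 = 322.
The quantity actually transacted is the short side, supply: 322.

322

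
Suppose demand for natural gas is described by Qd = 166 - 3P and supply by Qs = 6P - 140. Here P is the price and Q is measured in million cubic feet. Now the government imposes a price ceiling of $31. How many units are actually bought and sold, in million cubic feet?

Setting quantity demanded equal to quantity supplied, 166 - 3P = 6P - 140, gives P* = 34 and Q* = 64.
Because the ceiling (31) lies below the market-clearing price, it is binding.
At P = 31: Qd = 166 - 3·31 = 73 and Qs = 6·31 - 140 = 46.
The quantity actually transacted is the short side, supply: 46.

46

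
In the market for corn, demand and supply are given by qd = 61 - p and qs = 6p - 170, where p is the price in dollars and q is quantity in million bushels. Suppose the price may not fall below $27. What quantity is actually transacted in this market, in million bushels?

In a free market, 61 - p = 6p - 170 gives the equilibrium p* = 33, q* = 28.
Since 27 is below p* = 33, the floor does not bind and the free-market outcome prevails.

28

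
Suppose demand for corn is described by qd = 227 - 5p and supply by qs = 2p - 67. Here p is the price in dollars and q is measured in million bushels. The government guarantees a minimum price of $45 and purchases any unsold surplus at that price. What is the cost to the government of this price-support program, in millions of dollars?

Without the control the market clears where 227 - 5p = 2p - 67, i.e. p* = 42 and q* = 17.
Because the floor (45) lies above the market-clearing price, it is binding.
At p = 45: qd = 227 - 5·45 = 2 and qs = 2·45 - 67 = 23.
Surplus = qs - qd = 21.
Government expenditure = surplus × support price = 21 × 45 = 945.

945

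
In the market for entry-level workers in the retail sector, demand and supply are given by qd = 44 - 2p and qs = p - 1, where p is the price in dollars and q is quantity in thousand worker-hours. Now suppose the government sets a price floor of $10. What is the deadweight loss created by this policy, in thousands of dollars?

0

Setting quantity demanded equal to quantity supplied, 44 - 2p = p - 1, gives p* = 15 and q* = 14.
Since 10 is below p* = 15, the floor does not bind and the free-market outcome prevails.
Since the control does not bind, no trades are prevented and deadweight loss is zero.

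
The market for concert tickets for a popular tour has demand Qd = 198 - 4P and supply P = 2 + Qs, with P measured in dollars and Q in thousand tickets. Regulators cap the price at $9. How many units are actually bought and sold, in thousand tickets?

Rearranging supply gives Qs = P - 2. Without the control the market clears where 198 - 4P = P - 2, i.e. P* = 40 and Q* = 38.
Since 9 < 40, the ceiling is binding.
At P = 9: Qd = 198 - 4·9 = 162 and Qs = 9 - 2 = 7.
The quantity actually transacted is the short side, supply: 7.

7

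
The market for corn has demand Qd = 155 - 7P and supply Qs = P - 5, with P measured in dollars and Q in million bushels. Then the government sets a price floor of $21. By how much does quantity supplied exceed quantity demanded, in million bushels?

8

Setting quantity demanded equal to quantity supplied, 155 - 7P = P - 5, gives P* = 20 and Q* = 15.
Since 21 > 20, the floor is binding.
At P = 21: Qd = 155 - 7·21 = 8 and Qs = 21 - 5 = 16.
Surplus = Qs - Qd = 16 - 8 = 8.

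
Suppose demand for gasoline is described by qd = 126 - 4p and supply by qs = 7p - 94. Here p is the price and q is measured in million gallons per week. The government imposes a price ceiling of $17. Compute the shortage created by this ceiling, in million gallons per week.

In a free market, 126 - 4p = 7p - 94 gives the equilibrium p* = 20, q* = 46.
The ceiling of 17 is below the equilibrium price 20, so it binds.
At p = 17: qd = 126 - 4·17 = 58 and qs = 7·17 - 94 = 25.
Shortage = qd - qs = 58 - 25 = 33.

33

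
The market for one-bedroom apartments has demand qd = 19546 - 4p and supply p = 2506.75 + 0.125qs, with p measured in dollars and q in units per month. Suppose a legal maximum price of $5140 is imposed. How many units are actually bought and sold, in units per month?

Rearranging supply gives qs = 8p - 20054. In a free market, 19546 - 4p = 8p - 20054 gives the equilibrium p* = 3300, q* = 6346.
Since 5140 is above p* = 3300, the ceiling does not bind and the free-market outcome prevails.

6346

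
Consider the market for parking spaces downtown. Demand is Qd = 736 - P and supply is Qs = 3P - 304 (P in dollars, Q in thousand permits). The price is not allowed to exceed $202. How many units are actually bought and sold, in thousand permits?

Equilibrium: 736 - P = 3P - 304, so 1040 = 4P and P* = 260, Q* = 476.
Because the ceiling (202) lies below the market-clearing price, it is binding.
At P = 202: Qd = 736 - 202 = 534 and Qs = 3·202 - 304 = 302.
The quantity actually transacted is the short side, supply: 302.

302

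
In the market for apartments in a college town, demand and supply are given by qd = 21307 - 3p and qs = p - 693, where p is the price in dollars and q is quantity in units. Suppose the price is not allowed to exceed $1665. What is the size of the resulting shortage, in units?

Without the control the market clears where 21307 - 3p = p - 693, i.e. p* = 5500 and q* = 4807.
Because the ceiling (1665) lies below the market-clearing price, it is binding.
At p = 1665: qd = 21307 - 3·1665 = 16312 and qs = 1665 - 693 = 972.
Shortage = qd - qs = 16312 - 972 = 15340.

15340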